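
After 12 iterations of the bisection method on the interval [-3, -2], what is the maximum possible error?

Bisection error bound: |error| ≤ (b-a)/2^n
|error| ≤ (-2 - (-3))/2^12 = 1/2^12
|error| ≤ 0.0002441406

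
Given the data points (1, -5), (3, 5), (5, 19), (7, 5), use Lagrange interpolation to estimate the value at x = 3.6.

Lagrange interpolation formula:
P(x) = Σ yᵢ × Lᵢ(x)
where Lᵢ(x) = Π_{j≠i} (x - xⱼ)/(xᵢ - xⱼ)

L_0(3.6) = (3.6 - 3)/(1 - 3) × (3.6 - 5)/(1 - 5) × (3.6 - 7)/(1 - 7) = -0.059500
L_1(3.6) = (3.6 - 1)/(3 - 1) × (3.6 - 5)/(3 - 5) × (3.6 - 7)/(3 - 7) = 0.773500
L_2(3.6) = (3.6 - 1)/(5 - 1) × (3.6 - 3)/(5 - 3) × (3.6 - 7)/(5 - 7) = 0.331500
L_3(3.6) = (3.6 - 1)/(7 - 1) × (3.6 - 3)/(7 - 3) × (3.6 - 5)/(7 - 5) = -0.045500

P(3.6) = (-5)×L_0(3.6) + 5×L_1(3.6) + 19×L_2(3.6) + 5×L_3(3.6)
P(3.6) = 10.236000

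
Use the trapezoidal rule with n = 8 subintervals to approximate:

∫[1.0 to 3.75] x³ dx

f(x) = x³
a = 1.0, b = 3.75, n = 8
h = (b - a)/n = 0.343750

Trapezoidal rule: (h/2)[f(x₀) + 2f(x₁) + 2f(x₂) + ... + f(xₙ)]

x_0 = 1.0000, f(x_0) = 1.000000, coefficient = 1
x_1 = 1.3438, f(x_1) = 2.426361, coefficient = 2
x_2 = 1.6875, f(x_2) = 4.805420, coefficient = 2
x_3 = 2.0312, f(x_3) = 8.380890, coefficient = 2
x_4 = 2.3750, f(x_4) = 13.396484, coefficient = 2
x_5 = 2.7188, f(x_5) = 20.095917, coefficient = 2
x_6 = 3.0625, f(x_6) = 28.722900, coefficient = 2
x_7 = 3.4062, f(x_7) = 39.521149, coefficient = 2
x_8 = 3.7500, f(x_8) = 52.734375, coefficient = 1

I ≈ (0.343750/2) × 288.432617 = 49.574356
Exact value: 49.188477
Error: 0.385880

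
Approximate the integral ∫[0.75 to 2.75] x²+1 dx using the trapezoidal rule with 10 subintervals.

f(x) = x²+1
a = 0.75, b = 2.75, n = 10
h = (b - a)/n = 0.200000

Trapezoidal rule: (h/2)[f(x₀) + 2f(x₁) + 2f(x₂) + ... + f(xₙ)]

x_0 = 0.7500, f(x_0) = 1.562500, coefficient = 1
x_1 = 0.9500, f(x_1) = 1.902500, coefficient = 2
x_2 = 1.1500, f(x_2) = 2.322500, coefficient = 2
x_3 = 1.3500, f(x_3) = 2.822500, coefficient = 2
x_4 = 1.5500, f(x_4) = 3.402500, coefficient = 2
x_5 = 1.7500, f(x_5) = 4.062500, coefficient = 2
x_6 = 1.9500, f(x_6) = 4.802500, coefficient = 2
x_7 = 2.1500, f(x_7) = 5.622500, coefficient = 2
x_8 = 2.3500, f(x_8) = 6.522500, coefficient = 2
x_9 = 2.5500, f(x_9) = 7.502500, coefficient = 2
x_10 = 2.7500, f(x_10) = 8.562500, coefficient = 1

I ≈ (0.200000/2) × 88.050000 = 8.805000
Exact value: 8.791667
Error: 0.013333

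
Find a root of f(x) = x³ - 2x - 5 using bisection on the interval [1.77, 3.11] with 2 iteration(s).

f(x) = x³ - 2x - 5
Initial interval: [1.77, 3.11]

Iteration 1:
  c_1 = (1.770000 + 3.110000)/2 = 2.440000
  f(c_1) = f(2.440000) = 4.646784
  f(a) × f(c) < 0, new interval: [1.770000, 2.440000]
Iteration 2:
  c_2 = (1.770000 + 2.440000)/2 = 2.105000
  f(c_2) = f(2.105000) = 0.117308
  f(a) × f(c) < 0, new interval: [1.770000, 2.105000]

After 2 iteration(s), the approximation is c_2 = 2.105000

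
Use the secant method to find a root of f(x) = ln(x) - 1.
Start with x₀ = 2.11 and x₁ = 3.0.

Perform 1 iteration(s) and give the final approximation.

f(x) = ln(x) - 1
x₀ = 2.11, x₁ = 3.0

Secant formula: x_{n+1} = x_n - f(x_n)(x_n - x_{n-1})/(f(x_n) - f(x_{n-1}))

Iteration 1:
  f(2.110000) = -0.253312
  f(3.000000) = 0.098612
  x_2 = 3.000000 - 0.098612×(3.000000 - 2.110000)/(0.098612 - (-0.253312))
       = 2.750614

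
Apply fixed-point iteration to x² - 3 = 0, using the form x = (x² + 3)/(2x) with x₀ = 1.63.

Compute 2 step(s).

Equation: x² - 3 = 0
Fixed-point form: x = (x² + 3)/(2x)
x₀ = 1.63

x_1 = g(1.630000) = 1.735245
x_2 = g(1.735245) = 1.732054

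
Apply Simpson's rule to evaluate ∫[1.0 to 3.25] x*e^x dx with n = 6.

f(x) = x*e^x
a = 1.0, b = 3.25, n = 6
h = (b - a)/n = 0.375000

Simpson's rule: (h/3)[f(x₀) + 4f(x₁) + 2f(x₂) + ... + f(xₙ)]

x_0 = 1.0000, f(x_0) = 2.718282, coefficient = 1
x_1 = 1.3750, f(x_1) = 5.438230, coefficient = 4
x_2 = 1.7500, f(x_2) = 10.070555, coefficient = 2
x_3 = 2.1250, f(x_3) = 17.792407, coefficient = 4
x_4 = 2.5000, f(x_4) = 30.456235, coefficient = 2
x_5 = 2.8750, f(x_5) = 50.960594, coefficient = 4
x_6 = 3.2500, f(x_6) = 83.818605, coefficient = 1

I ≈ (0.375000/3) × 464.355394 = 58.044424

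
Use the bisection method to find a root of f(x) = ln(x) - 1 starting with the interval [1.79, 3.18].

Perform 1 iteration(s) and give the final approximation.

f(x) = ln(x) - 1
Initial interval: [1.79, 3.18]

Iteration 1:
  c_1 = (1.790000 + 3.180000)/2 = 2.485000
  f(c_1) = f(2.485000) = -0.089727
  f(a) × f(c) ≥ 0, new interval: [2.485000, 3.180000]

After 1 iteration(s), the approximation is c_1 = 2.485000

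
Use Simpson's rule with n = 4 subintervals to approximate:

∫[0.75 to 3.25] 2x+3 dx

f(x) = 2x+3
a = 0.75, b = 3.25, n = 4
h = (b - a)/n = 0.625000

Simpson's rule: (h/3)[f(x₀) + 4f(x₁) + 2f(x₂) + ... + f(xₙ)]

x_0 = 0.7500, f(x_0) = 4.500000, coefficient = 1
x_1 = 1.3750, f(x_1) = 5.750000, coefficient = 4
x_2 = 2.0000, f(x_2) = 7.000000, coefficient = 2
x_3 = 2.6250, f(x_3) = 8.250000, coefficient = 4
x_4 = 3.2500, f(x_4) = 9.500000, coefficient = 1

I ≈ (0.625000/3) × 84.000000 = 17.500000
Exact value: 17.500000
Error: 0.000000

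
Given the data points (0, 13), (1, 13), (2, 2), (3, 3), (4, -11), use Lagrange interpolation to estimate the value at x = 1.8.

Lagrange interpolation formula:
P(x) = Σ yᵢ × Lᵢ(x)
where Lᵢ(x) = Π_{j≠i} (x - xⱼ)/(xᵢ - xⱼ)

L_0(1.8) = (1.8 - 1)/(0 - 1) × (1.8 - 2)/(0 - 2) × (1.8 - 3)/(0 - 3) × (1.8 - 4)/(0 - 4) = -0.017600
L_1(1.8) = (1.8 - 0)/(1 - 0) × (1.8 - 2)/(1 - 2) × (1.8 - 3)/(1 - 3) × (1.8 - 4)/(1 - 4) = 0.158400
L_2(1.8) = (1.8 - 0)/(2 - 0) × (1.8 - 1)/(2 - 1) × (1.8 - 3)/(2 - 3) × (1.8 - 4)/(2 - 4) = 0.950400
L_3(1.8) = (1.8 - 0)/(3 - 0) × (1.8 - 1)/(3 - 1) × (1.8 - 2)/(3 - 2) × (1.8 - 4)/(3 - 4) = -0.105600
L_4(1.8) = (1.8 - 0)/(4 - 0) × (1.8 - 1)/(4 - 1) × (1.8 - 2)/(4 - 2) × (1.8 - 3)/(4 - 3) = 0.014400

P(1.8) = 13×L_0(1.8) + 13×L_1(1.8) + 2×L_2(1.8) + 3×L_3(1.8) + (-11)×L_4(1.8)
P(1.8) = 3.256000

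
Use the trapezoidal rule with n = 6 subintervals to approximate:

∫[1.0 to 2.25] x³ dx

f(x) = x³
a = 1.0, b = 2.25, n = 6
h = (b - a)/n = 0.208333

Trapezoidal rule: (h/2)[f(x₀) + 2f(x₁) + 2f(x₂) + ... + f(xₙ)]

x_0 = 1.0000, f(x_0) = 1.000000, coefficient = 1
x_1 = 1.2083, f(x_1) = 1.764251, coefficient = 2
x_2 = 1.4167, f(x_2) = 2.843171, coefficient = 2
x_3 = 1.6250, f(x_3) = 4.291016, coefficient = 2
x_4 = 1.8333, f(x_4) = 6.162037, coefficient = 2
x_5 = 2.0417, f(x_5) = 8.510489, coefficient = 2
x_6 = 2.2500, f(x_6) = 11.390625, coefficient = 1

I ≈ (0.208333/2) × 59.532552 = 6.201308
Exact value: 6.157227
Error: 0.044081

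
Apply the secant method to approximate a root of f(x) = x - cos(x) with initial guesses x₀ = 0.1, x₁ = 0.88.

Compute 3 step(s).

f(x) = x - cos(x)
x₀ = 0.1, x₁ = 0.88

Secant formula: x_{n+1} = x_n - f(x_n)(x_n - x_{n-1})/(f(x_n) - f(x_{n-1}))

Iteration 1:
  f(0.100000) = -0.895004
  f(0.880000) = 0.242849
  x_2 = 0.880000 - 0.242849×(0.880000 - 0.100000)/(0.242849 - (-0.895004))
       = 0.713527
Iteration 2:
  f(0.880000) = 0.242849
  f(0.713527) = -0.042532
  x_3 = 0.713527 - (-0.042532)×(0.713527 - 0.880000)/(-0.042532 - 0.242849)
       = 0.738337
Iteration 3:
  f(0.713527) = -0.042532
  f(0.738337) = -0.001252
  x_4 = 0.738337 - (-0.001252)×(0.738337 - 0.713527)/(-0.001252 - (-0.042532))
       = 0.739089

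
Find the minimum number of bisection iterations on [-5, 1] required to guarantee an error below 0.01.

We need (b-a)/2^n ≤ 0.01
(1 - (-5))/2^n ≤ 0.01
6/2^n ≤ 0.01
2^n ≥ 600
n ≥ log₂(600) = 9.23
n ≥ 10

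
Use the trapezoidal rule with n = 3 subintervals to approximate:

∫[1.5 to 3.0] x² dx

f(x) = x²
a = 1.5, b = 3.0, n = 3
h = (b - a)/n = 0.500000

Trapezoidal rule: (h/2)[f(x₀) + 2f(x₁) + 2f(x₂) + ... + f(xₙ)]

x_0 = 1.5000, f(x_0) = 2.250000, coefficient = 1
x_1 = 2.0000, f(x_1) = 4.000000, coefficient = 2
x_2 = 2.5000, f(x_2) = 6.250000, coefficient = 2
x_3 = 3.0000, f(x_3) = 9.000000, coefficient = 1

I ≈ (0.500000/2) × 31.750000 = 7.937500
Exact value: 7.875000
Error: 0.062500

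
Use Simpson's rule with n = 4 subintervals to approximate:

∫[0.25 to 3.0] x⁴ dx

f(x) = x⁴
a = 0.25, b = 3.0, n = 4
h = (b - a)/n = 0.687500

Simpson's rule: (h/3)[f(x₀) + 4f(x₁) + 2f(x₂) + ... + f(xₙ)]

x_0 = 0.2500, f(x_0) = 0.003906, coefficient = 1
x_1 = 0.9375, f(x_1) = 0.772476, coefficient = 4
x_2 = 1.6250, f(x_2) = 6.972900, coefficient = 2
x_3 = 2.3125, f(x_3) = 28.597427, coefficient = 4
x_4 = 3.0000, f(x_4) = 81.000000, coefficient = 1

I ≈ (0.687500/3) × 212.429321 = 48.681719
Exact value: 48.599805
Error: 0.081915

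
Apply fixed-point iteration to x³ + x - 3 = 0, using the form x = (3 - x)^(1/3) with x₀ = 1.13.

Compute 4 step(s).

Equation: x³ + x - 3 = 0
Fixed-point form: x = (3 - x)^(1/3)
x₀ = 1.13

x_1 = g(1.130000) = 1.232009
x_2 = g(1.232009) = 1.209187
x_3 = g(1.209187) = 1.214367
x_4 = g(1.214367) = 1.213195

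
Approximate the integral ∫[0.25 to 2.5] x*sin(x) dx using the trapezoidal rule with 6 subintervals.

f(x) = x*sin(x)
a = 0.25, b = 2.5, n = 6
h = (b - a)/n = 0.375000

Trapezoidal rule: (h/2)[f(x₀) + 2f(x₁) + 2f(x₂) + ... + f(xₙ)]

x_0 = 0.2500, f(x_0) = 0.061851, coefficient = 1
x_1 = 0.6250, f(x_1) = 0.365686, coefficient = 2
x_2 = 1.0000, f(x_2) = 0.841471, coefficient = 2
x_3 = 1.3750, f(x_3) = 1.348728, coefficient = 2
x_4 = 1.7500, f(x_4) = 1.721975, coefficient = 2
x_5 = 2.1250, f(x_5) = 1.806930, coefficient = 2
x_6 = 2.5000, f(x_6) = 1.496180, coefficient = 1

I ≈ (0.375000/2) × 13.727611 = 2.573927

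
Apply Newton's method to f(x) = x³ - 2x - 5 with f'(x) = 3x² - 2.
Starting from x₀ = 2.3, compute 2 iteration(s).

f(x) = x³ - 2x - 5
f'(x) = 3x² - 2
x₀ = 2.3

Newton-Raphson formula: x_{n+1} = x_n - f(x_n)/f'(x_n)

Iteration 1:
  f(2.300000) = 2.567000
  f'(2.300000) = 13.870000
  x_1 = 2.300000 - 2.567000/13.870000 = 2.114924
Iteration 2:
  f(2.114924) = 0.230006
  f'(2.114924) = 11.418714
  x_2 = 2.114924 - 0.230006/11.418714 = 2.094781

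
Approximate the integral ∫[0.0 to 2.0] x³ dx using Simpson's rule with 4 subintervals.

f(x) = x³
a = 0.0, b = 2.0, n = 4
h = (b - a)/n = 0.500000

Simpson's rule: (h/3)[f(x₀) + 4f(x₁) + 2f(x₂) + ... + f(xₙ)]

x_0 = 0.0000, f(x_0) = 0.000000, coefficient = 1
x_1 = 0.5000, f(x_1) = 0.125000, coefficient = 4
x_2 = 1.0000, f(x_2) = 1.000000, coefficient = 2
x_3 = 1.5000, f(x_3) = 3.375000, coefficient = 4
x_4 = 2.0000, f(x_4) = 8.000000, coefficient = 1

I ≈ (0.500000/3) × 24.000000 = 4.000000
Exact value: 4.000000
Error: 0.000000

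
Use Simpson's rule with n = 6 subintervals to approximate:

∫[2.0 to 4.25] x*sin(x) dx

f(x) = x*sin(x)
a = 2.0, b = 4.25, n = 6
h = (b - a)/n = 0.375000

Simpson's rule: (h/3)[f(x₀) + 4f(x₁) + 2f(x₂) + ... + f(xₙ)]

x_0 = 2.0000, f(x_0) = 1.818595, coefficient = 1
x_1 = 2.3750, f(x_1) = 1.647502, coefficient = 4
x_2 = 2.7500, f(x_2) = 1.049568, coefficient = 2
x_3 = 3.1250, f(x_3) = 0.051850, coefficient = 4
x_4 = 3.5000, f(x_4) = -1.227741, coefficient = 2
x_5 = 3.8750, f(x_5) = -2.593944, coefficient = 4
x_6 = 4.2500, f(x_6) = -3.803705, coefficient = 1

I ≈ (0.375000/3) × -5.919825 = -0.739978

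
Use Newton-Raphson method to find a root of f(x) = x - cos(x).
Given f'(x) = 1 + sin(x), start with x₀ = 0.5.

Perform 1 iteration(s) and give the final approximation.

f(x) = x - cos(x)
f'(x) = 1 + sin(x)
x₀ = 0.5

Newton-Raphson formula: x_{n+1} = x_n - f(x_n)/f'(x_n)

Iteration 1:
  f(0.500000) = -0.377583
  f'(0.500000) = 1.479426
  x_1 = 0.500000 - (-0.377583)/1.479426 = 0.755222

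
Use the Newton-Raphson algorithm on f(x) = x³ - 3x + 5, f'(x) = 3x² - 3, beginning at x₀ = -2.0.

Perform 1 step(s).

f(x) = x³ - 3x + 5
f'(x) = 3x² - 3
x₀ = -2.0

Newton-Raphson formula: x_{n+1} = x_n - f(x_n)/f'(x_n)

Iteration 1:
  f(-2.000000) = 3.000000
  f'(-2.000000) = 9.000000
  x_1 = -2.000000 - 3.000000/9.000000 = -2.333333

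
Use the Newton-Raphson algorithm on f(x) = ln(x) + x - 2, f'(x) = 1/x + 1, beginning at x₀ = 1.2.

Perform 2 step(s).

f(x) = ln(x) + x - 2
f'(x) = 1/x + 1
x₀ = 1.2

Newton-Raphson formula: x_{n+1} = x_n - f(x_n)/f'(x_n)

Iteration 1:
  f(1.200000) = -0.617678
  f'(1.200000) = 1.833333
  x_1 = 1.200000 - (-0.617678)/1.833333 = 1.536916
Iteration 2:
  f(1.536916) = -0.033307
  f'(1.536916) = 1.650654
  x_2 = 1.536916 - (-0.033307)/1.650654 = 1.557094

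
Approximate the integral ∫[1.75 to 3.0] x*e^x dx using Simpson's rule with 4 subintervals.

f(x) = x*e^x
a = 1.75, b = 3.0, n = 4
h = (b - a)/n = 0.312500

Simpson's rule: (h/3)[f(x₀) + 4f(x₁) + 2f(x₂) + ... + f(xₙ)]

x_0 = 1.7500, f(x_0) = 10.070555, coefficient = 1
x_1 = 2.0625, f(x_1) = 16.222819, coefficient = 4
x_2 = 2.3750, f(x_2) = 25.533656, coefficient = 2
x_3 = 2.6875, f(x_3) = 39.492524, coefficient = 4
x_4 = 3.0000, f(x_4) = 60.256611, coefficient = 1

I ≈ (0.312500/3) × 344.255851 = 35.859985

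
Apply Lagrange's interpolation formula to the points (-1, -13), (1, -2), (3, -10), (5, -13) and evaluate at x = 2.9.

Lagrange interpolation formula:
P(x) = Σ yᵢ × Lᵢ(x)
where Lᵢ(x) = Π_{j≠i} (x - xⱼ)/(xᵢ - xⱼ)

L_0(2.9) = (2.9 - 1)/(-1 - 1) × (2.9 - 3)/(-1 - 3) × (2.9 - 5)/(-1 - 5) = -0.008313
L_1(2.9) = (2.9 - (-1))/(1 - (-1)) × (2.9 - 3)/(1 - 3) × (2.9 - 5)/(1 - 5) = 0.051188
L_2(2.9) = (2.9 - (-1))/(3 - (-1)) × (2.9 - 1)/(3 - 1) × (2.9 - 5)/(3 - 5) = 0.972562
L_3(2.9) = (2.9 - (-1))/(5 - (-1)) × (2.9 - 1)/(5 - 1) × (2.9 - 3)/(5 - 3) = -0.015438

P(2.9) = (-13)×L_0(2.9) + (-2)×L_1(2.9) + (-10)×L_2(2.9) + (-13)×L_3(2.9)
P(2.9) = -9.519250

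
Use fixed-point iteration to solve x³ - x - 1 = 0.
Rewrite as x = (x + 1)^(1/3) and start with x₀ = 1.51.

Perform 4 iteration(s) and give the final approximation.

Equation: x³ - x - 1 = 0
Fixed-point form: x = (x + 1)^(1/3)
x₀ = 1.51

x_1 = g(1.510000) = 1.359016
x_2 = g(1.359016) = 1.331201
x_3 = g(1.331201) = 1.325948
x_4 = g(1.325948) = 1.324952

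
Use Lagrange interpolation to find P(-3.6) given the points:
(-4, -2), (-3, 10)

Lagrange interpolation formula:
P(x) = Σ yᵢ × Lᵢ(x)
where Lᵢ(x) = Π_{j≠i} (x - xⱼ)/(xᵢ - xⱼ)

L_0(-3.6) = (-3.6 - (-3))/(-4 - (-3)) = 0.600000
L_1(-3.6) = (-3.6 - (-4))/(-3 - (-4)) = 0.400000

P(-3.6) = (-2)×L_0(-3.6) + 10×L_1(-3.6)
P(-3.6) = 2.800000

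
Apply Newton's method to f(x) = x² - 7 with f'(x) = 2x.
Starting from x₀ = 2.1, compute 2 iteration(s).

f(x) = x² - 7
f'(x) = 2x
x₀ = 2.1

Newton-Raphson formula: x_{n+1} = x_n - f(x_n)/f'(x_n)

Iteration 1:
  f(2.100000) = -2.590000
  f'(2.100000) = 4.200000
  x_1 = 2.100000 - (-2.590000)/4.200000 = 2.716667
Iteration 2:
  f(2.716667) = 0.380278
  f'(2.716667) = 5.433333
  x_2 = 2.716667 - 0.380278/5.433333 = 2.646677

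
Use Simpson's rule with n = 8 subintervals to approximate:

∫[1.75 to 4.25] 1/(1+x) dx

f(x) = 1/(1+x)
a = 1.75, b = 4.25, n = 8
h = (b - a)/n = 0.312500

Simpson's rule: (h/3)[f(x₀) + 4f(x₁) + 2f(x₂) + ... + f(xₙ)]

x_0 = 1.7500, f(x_0) = 0.363636, coefficient = 1
x_1 = 2.0625, f(x_1) = 0.326531, coefficient = 4
x_2 = 2.3750, f(x_2) = 0.296296, coefficient = 2
x_3 = 2.6875, f(x_3) = 0.271186, coefficient = 4
x_4 = 3.0000, f(x_4) = 0.250000, coefficient = 2
x_5 = 3.3125, f(x_5) = 0.231884, coefficient = 4
x_6 = 3.6250, f(x_6) = 0.216216, coefficient = 2
x_7 = 3.9375, f(x_7) = 0.202532, coefficient = 4
x_8 = 4.2500, f(x_8) = 0.190476, coefficient = 1

I ≈ (0.312500/3) × 6.207669 = 0.646632
Exact value: 0.646627
Error: 0.000005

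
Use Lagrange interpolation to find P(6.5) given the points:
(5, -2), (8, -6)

Lagrange interpolation formula:
P(x) = Σ yᵢ × Lᵢ(x)
where Lᵢ(x) = Π_{j≠i} (x - xⱼ)/(xᵢ - xⱼ)

L_0(6.5) = (6.5 - 8)/(5 - 8) = 0.500000
L_1(6.5) = (6.5 - 5)/(8 - 5) = 0.500000

P(6.5) = (-2)×L_0(6.5) + (-6)×L_1(6.5)
P(6.5) = -4.000000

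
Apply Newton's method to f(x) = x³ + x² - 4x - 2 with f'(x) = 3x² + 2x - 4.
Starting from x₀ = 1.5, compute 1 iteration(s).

f(x) = x³ + x² - 4x - 2
f'(x) = 3x² + 2x - 4
x₀ = 1.5

Newton-Raphson formula: x_{n+1} = x_n - f(x_n)/f'(x_n)

Iteration 1:
  f(1.500000) = -2.375000
  f'(1.500000) = 5.750000
  x_1 = 1.500000 - (-2.375000)/5.750000 = 1.913043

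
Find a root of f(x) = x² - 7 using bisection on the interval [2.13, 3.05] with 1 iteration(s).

f(x) = x² - 7
Initial interval: [2.13, 3.05]

Iteration 1:
  c_1 = (2.130000 + 3.050000)/2 = 2.590000
  f(c_1) = f(2.590000) = -0.291900
  f(a) × f(c) ≥ 0, new interval: [2.590000, 3.050000]

After 1 iteration(s), the approximation is c_1 = 2.590000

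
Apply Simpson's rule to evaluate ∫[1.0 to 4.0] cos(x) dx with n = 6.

f(x) = cos(x)
a = 1.0, b = 4.0, n = 6
h = (b - a)/n = 0.500000

Simpson's rule: (h/3)[f(x₀) + 4f(x₁) + 2f(x₂) + ... + f(xₙ)]

x_0 = 1.0000, f(x_0) = 0.540302, coefficient = 1
x_1 = 1.5000, f(x_1) = 0.070737, coefficient = 4
x_2 = 2.0000, f(x_2) = -0.416147, coefficient = 2
x_3 = 2.5000, f(x_3) = -0.801144, coefficient = 4
x_4 = 3.0000, f(x_4) = -0.989992, coefficient = 2
x_5 = 3.5000, f(x_5) = -0.936457, coefficient = 4
x_6 = 4.0000, f(x_6) = -0.653644, coefficient = 1

I ≈ (0.500000/3) × -9.593072 = -1.598845
Exact value: -1.598273
Error: 0.000572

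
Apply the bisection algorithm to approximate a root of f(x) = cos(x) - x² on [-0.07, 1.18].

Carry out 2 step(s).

f(x) = cos(x) - x²
Initial interval: [-0.07, 1.18]

Iteration 1:
  c_1 = (-0.070000 + 1.180000)/2 = 0.555000
  f(c_1) = f(0.555000) = 0.541875
  f(a) × f(c) ≥ 0, new interval: [0.555000, 1.180000]
Iteration 2:
  c_2 = (0.555000 + 1.180000)/2 = 0.867500
  f(c_2) = f(0.867500) = -0.105821
  f(a) × f(c) < 0, new interval: [0.555000, 0.867500]

After 2 iteration(s), the approximation is c_2 = 0.867500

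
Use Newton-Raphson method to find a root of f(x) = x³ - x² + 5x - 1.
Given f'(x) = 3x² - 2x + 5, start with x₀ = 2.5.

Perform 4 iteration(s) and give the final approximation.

f(x) = x³ - x² + 5x - 1
f'(x) = 3x² - 2x + 5
x₀ = 2.5

Newton-Raphson formula: x_{n+1} = x_n - f(x_n)/f'(x_n)

Iteration 1:
  f(2.500000) = 20.875000
  f'(2.500000) = 18.750000
  x_1 = 2.500000 - 20.875000/18.750000 = 1.386667
Iteration 2:
  f(1.386667) = 6.676833
  f'(1.386667) = 7.995200
  x_2 = 1.386667 - 6.676833/7.995200 = 0.551561
Iteration 3:
  f(0.551561) = 1.621383
  f'(0.551561) = 4.809537
  x_3 = 0.551561 - 1.621383/4.809537 = 0.214443
Iteration 4:
  f(0.214443) = 0.036091
  f'(0.214443) = 4.709071
  x_4 = 0.214443 - 0.036091/4.709071 = 0.206779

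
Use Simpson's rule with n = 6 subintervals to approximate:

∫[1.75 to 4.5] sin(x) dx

f(x) = sin(x)
a = 1.75, b = 4.5, n = 6
h = (b - a)/n = 0.458333

Simpson's rule: (h/3)[f(x₀) + 4f(x₁) + 2f(x₂) + ... + f(xₙ)]

x_0 = 1.7500, f(x_0) = 0.983986, coefficient = 1
x_1 = 2.2083, f(x_1) = 0.803564, coefficient = 4
x_2 = 2.6667, f(x_2) = 0.457273, coefficient = 2
x_3 = 3.1250, f(x_3) = 0.016592, coefficient = 4
x_4 = 3.5833, f(x_4) = -0.427514, coefficient = 2
x_5 = 4.0417, f(x_5) = -0.783373, coefficient = 4
x_6 = 4.5000, f(x_6) = -0.977530, coefficient = 1

I ≈ (0.458333/3) × 0.213106 = 0.032558
Exact value: 0.032550
Error: 0.000008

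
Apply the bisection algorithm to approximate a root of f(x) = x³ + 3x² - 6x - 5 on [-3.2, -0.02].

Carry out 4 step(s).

f(x) = x³ + 3x² - 6x - 5
Initial interval: [-3.2, -0.02]

Iteration 1:
  c_1 = (-3.200000 + (-0.020000))/2 = -1.610000
  f(c_1) = f(-1.610000) = 8.263019
  f(a) × f(c) ≥ 0, new interval: [-1.610000, -0.020000]
Iteration 2:
  c_2 = (-1.610000 + (-0.020000))/2 = -0.815000
  f(c_2) = f(-0.815000) = 1.341332
  f(a) × f(c) ≥ 0, new interval: [-0.815000, -0.020000]
Iteration 3:
  c_3 = (-0.815000 + (-0.020000))/2 = -0.417500
  f(c_3) = f(-0.417500) = -2.044854
  f(a) × f(c) < 0, new interval: [-0.815000, -0.417500]
Iteration 4:
  c_4 = (-0.815000 + (-0.417500))/2 = -0.616250
  f(c_4) = f(-0.616250) = -0.397237
  f(a) × f(c) < 0, new interval: [-0.815000, -0.616250]

After 4 iteration(s), the approximation is c_4 = -0.616250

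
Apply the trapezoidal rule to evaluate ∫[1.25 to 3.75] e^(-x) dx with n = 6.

f(x) = e^(-x)
a = 1.25, b = 3.75, n = 6
h = (b - a)/n = 0.416667

Trapezoidal rule: (h/2)[f(x₀) + 2f(x₁) + 2f(x₂) + ... + f(xₙ)]

x_0 = 1.2500, f(x_0) = 0.286505, coefficient = 1
x_1 = 1.6667, f(x_1) = 0.188876, coefficient = 2
x_2 = 2.0833, f(x_2) = 0.124514, coefficient = 2
x_3 = 2.5000, f(x_3) = 0.082085, coefficient = 2
x_4 = 2.9167, f(x_4) = 0.054114, coefficient = 2
x_5 = 3.3333, f(x_5) = 0.035674, coefficient = 2
x_6 = 3.7500, f(x_6) = 0.023518, coefficient = 1

I ≈ (0.416667/2) × 1.280548 = 0.266781
Exact value: 0.262987
Error: 0.003794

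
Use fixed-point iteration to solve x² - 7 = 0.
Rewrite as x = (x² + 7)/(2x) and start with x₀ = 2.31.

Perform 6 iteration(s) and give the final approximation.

Equation: x² - 7 = 0
Fixed-point form: x = (x² + 7)/(2x)
x₀ = 2.31

x_1 = g(2.310000) = 2.670152
x_2 = g(2.670152) = 2.645863
x_3 = g(2.645863) = 2.645751
x_4 = g(2.645751) = 2.645751
x_5 = g(2.645751) = 2.645751
x_6 = g(2.645751) = 2.645751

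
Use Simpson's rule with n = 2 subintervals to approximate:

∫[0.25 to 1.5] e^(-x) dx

f(x) = e^(-x)
a = 0.25, b = 1.5, n = 2
h = (b - a)/n = 0.625000

Simpson's rule: (h/3)[f(x₀) + 4f(x₁) + 2f(x₂) + ... + f(xₙ)]

x_0 = 0.2500, f(x_0) = 0.778801, coefficient = 1
x_1 = 0.8750, f(x_1) = 0.416862, coefficient = 4
x_2 = 1.5000, f(x_2) = 0.223130, coefficient = 1

I ≈ (0.625000/3) × 2.669379 = 0.556121
Exact value: 0.555671
Error: 0.000450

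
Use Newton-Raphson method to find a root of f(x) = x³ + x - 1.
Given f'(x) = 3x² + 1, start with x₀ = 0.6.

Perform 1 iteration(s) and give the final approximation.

f(x) = x³ + x - 1
f'(x) = 3x² + 1
x₀ = 0.6

Newton-Raphson formula: x_{n+1} = x_n - f(x_n)/f'(x_n)

Iteration 1:
  f(0.600000) = -0.184000
  f'(0.600000) = 2.080000
  x_1 = 0.600000 - (-0.184000)/2.080000 = 0.688462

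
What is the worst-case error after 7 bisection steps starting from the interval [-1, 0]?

Bisection error bound: |error| ≤ (b-a)/2^n
|error| ≤ (0 - (-1))/2^7 = 1/2^7
|error| ≤ 0.0078125000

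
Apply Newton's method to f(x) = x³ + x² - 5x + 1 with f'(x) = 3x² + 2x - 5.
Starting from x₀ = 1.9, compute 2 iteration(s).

f(x) = x³ + x² - 5x + 1
f'(x) = 3x² + 2x - 5
x₀ = 1.9

Newton-Raphson formula: x_{n+1} = x_n - f(x_n)/f'(x_n)

Iteration 1:
  f(1.900000) = 1.969000
  f'(1.900000) = 9.630000
  x_1 = 1.900000 - 1.969000/9.630000 = 1.695535
Iteration 2:
  f(1.695535) = 0.271552
  f'(1.695535) = 7.015584
  x_2 = 1.695535 - 0.271552/7.015584 = 1.656828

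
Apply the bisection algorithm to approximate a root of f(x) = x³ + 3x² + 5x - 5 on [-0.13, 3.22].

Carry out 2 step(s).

f(x) = x³ + 3x² + 5x - 5
Initial interval: [-0.13, 3.22]

Iteration 1:
  c_1 = (-0.130000 + 3.220000)/2 = 1.545000
  f(c_1) = f(1.545000) = 13.574029
  f(a) × f(c) < 0, new interval: [-0.130000, 1.545000]
Iteration 2:
  c_2 = (-0.130000 + 1.545000)/2 = 0.707500
  f(c_2) = f(0.707500) = 0.393312
  f(a) × f(c) < 0, new interval: [-0.130000, 0.707500]

After 2 iteration(s), the approximation is c_2 = 0.707500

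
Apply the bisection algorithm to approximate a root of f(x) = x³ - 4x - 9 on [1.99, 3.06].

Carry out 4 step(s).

f(x) = x³ - 4x - 9
Initial interval: [1.99, 3.06]

Iteration 1:
  c_1 = (1.990000 + 3.060000)/2 = 2.525000
  f(c_1) = f(2.525000) = -3.001547
  f(a) × f(c) ≥ 0, new interval: [2.525000, 3.060000]
Iteration 2:
  c_2 = (2.525000 + 3.060000)/2 = 2.792500
  f(c_2) = f(2.792500) = 1.606072
  f(a) × f(c) < 0, new interval: [2.525000, 2.792500]
Iteration 3:
  c_3 = (2.525000 + 2.792500)/2 = 2.658750
  f(c_3) = f(2.658750) = -0.840425
  f(a) × f(c) ≥ 0, new interval: [2.658750, 2.792500]
Iteration 4:
  c_4 = (2.658750 + 2.792500)/2 = 2.725625
  f(c_4) = f(2.725625) = 0.346254
  f(a) × f(c) < 0, new interval: [2.658750, 2.725625]

After 4 iteration(s), the approximation is c_4 = 2.725625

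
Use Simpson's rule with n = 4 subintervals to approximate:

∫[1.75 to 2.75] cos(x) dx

f(x) = cos(x)
a = 1.75, b = 2.75, n = 4
h = (b - a)/n = 0.250000

Simpson's rule: (h/3)[f(x₀) + 4f(x₁) + 2f(x₂) + ... + f(xₙ)]

x_0 = 1.7500, f(x_0) = -0.178246, coefficient = 1
x_1 = 2.0000, f(x_1) = -0.416147, coefficient = 4
x_2 = 2.2500, f(x_2) = -0.628174, coefficient = 2
x_3 = 2.5000, f(x_3) = -0.801144, coefficient = 4
x_4 = 2.7500, f(x_4) = -0.924302, coefficient = 1

I ≈ (0.250000/3) × -7.228057 = -0.602338
Exact value: -0.602325
Error: 0.000013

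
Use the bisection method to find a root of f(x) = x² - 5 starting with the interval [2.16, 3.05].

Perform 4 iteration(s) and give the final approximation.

f(x) = x² - 5
Initial interval: [2.16, 3.05]

Iteration 1:
  c_1 = (2.160000 + 3.050000)/2 = 2.605000
  f(c_1) = f(2.605000) = 1.786025
  f(a) × f(c) < 0, new interval: [2.160000, 2.605000]
Iteration 2:
  c_2 = (2.160000 + 2.605000)/2 = 2.382500
  f(c_2) = f(2.382500) = 0.676306
  f(a) × f(c) < 0, new interval: [2.160000, 2.382500]
Iteration 3:
  c_3 = (2.160000 + 2.382500)/2 = 2.271250
  f(c_3) = f(2.271250) = 0.158577
  f(a) × f(c) < 0, new interval: [2.160000, 2.271250]
Iteration 4:
  c_4 = (2.160000 + 2.271250)/2 = 2.215625
  f(c_4) = f(2.215625) = -0.091006
  f(a) × f(c) ≥ 0, new interval: [2.215625, 2.271250]

After 4 iteration(s), the approximation is c_4 = 2.215625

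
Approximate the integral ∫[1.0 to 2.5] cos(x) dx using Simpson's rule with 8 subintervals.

f(x) = cos(x)
a = 1.0, b = 2.5, n = 8
h = (b - a)/n = 0.187500

Simpson's rule: (h/3)[f(x₀) + 4f(x₁) + 2f(x₂) + ... + f(xₙ)]

x_0 = 1.0000, f(x_0) = 0.540302, coefficient = 1
x_1 = 1.1875, f(x_1) = 0.373980, coefficient = 4
x_2 = 1.3750, f(x_2) = 0.194548, coefficient = 2
x_3 = 1.5625, f(x_3) = 0.008296, coefficient = 4
x_4 = 1.7500, f(x_4) = -0.178246, coefficient = 2
x_5 = 1.9375, f(x_5) = -0.358540, coefficient = 4
x_6 = 2.1250, f(x_6) = -0.526266, coefficient = 2
x_7 = 2.3125, f(x_7) = -0.675545, coefficient = 4
x_8 = 2.5000, f(x_8) = -0.801144, coefficient = 1

I ≈ (0.187500/3) × -3.888008 = -0.243001
Exact value: -0.242999
Error: 0.000002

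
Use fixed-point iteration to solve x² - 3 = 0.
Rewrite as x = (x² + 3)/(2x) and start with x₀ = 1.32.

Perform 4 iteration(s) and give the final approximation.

Equation: x² - 3 = 0
Fixed-point form: x = (x² + 3)/(2x)
x₀ = 1.32

x_1 = g(1.320000) = 1.796364
x_2 = g(1.796364) = 1.733202
x_3 = g(1.733202) = 1.732051
x_4 = g(1.732051) = 1.732051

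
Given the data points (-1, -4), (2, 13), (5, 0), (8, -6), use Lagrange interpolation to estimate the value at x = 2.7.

Lagrange interpolation formula:
P(x) = Σ yᵢ × Lᵢ(x)
where Lᵢ(x) = Π_{j≠i} (x - xⱼ)/(xᵢ - xⱼ)

L_0(2.7) = (2.7 - 2)/(-1 - 2) × (2.7 - 5)/(-1 - 5) × (2.7 - 8)/(-1 - 8) = -0.052673
L_1(2.7) = (2.7 - (-1))/(2 - (-1)) × (2.7 - 5)/(2 - 5) × (2.7 - 8)/(2 - 8) = 0.835241
L_2(2.7) = (2.7 - (-1))/(5 - (-1)) × (2.7 - 2)/(5 - 2) × (2.7 - 8)/(5 - 8) = 0.254204
L_3(2.7) = (2.7 - (-1))/(8 - (-1)) × (2.7 - 2)/(8 - 2) × (2.7 - 5)/(8 - 5) = -0.036772

P(2.7) = (-4)×L_0(2.7) + 13×L_1(2.7) + 0×L_2(2.7) + (-6)×L_3(2.7)
P(2.7) = 11.289451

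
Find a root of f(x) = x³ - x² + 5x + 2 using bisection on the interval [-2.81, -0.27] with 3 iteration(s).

f(x) = x³ - x² + 5x + 2
Initial interval: [-2.81, -0.27]

Iteration 1:
  c_1 = (-2.810000 + (-0.270000))/2 = -1.540000
  f(c_1) = f(-1.540000) = -11.723864
  f(a) × f(c) ≥ 0, new interval: [-1.540000, -0.270000]
Iteration 2:
  c_2 = (-1.540000 + (-0.270000))/2 = -0.905000
  f(c_2) = f(-0.905000) = -4.085243
  f(a) × f(c) ≥ 0, new interval: [-0.905000, -0.270000]
Iteration 3:
  c_3 = (-0.905000 + (-0.270000))/2 = -0.587500
  f(c_3) = f(-0.587500) = -1.485436
  f(a) × f(c) ≥ 0, new interval: [-0.587500, -0.270000]

After 3 iteration(s), the approximation is c_3 = -0.587500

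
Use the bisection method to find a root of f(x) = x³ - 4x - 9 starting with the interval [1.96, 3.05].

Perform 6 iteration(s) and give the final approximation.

f(x) = x³ - 4x - 9
Initial interval: [1.96, 3.05]

Iteration 1:
  c_1 = (1.960000 + 3.050000)/2 = 2.505000
  f(c_1) = f(2.505000) = -3.301062
  f(a) × f(c) ≥ 0, new interval: [2.505000, 3.050000]
Iteration 2:
  c_2 = (2.505000 + 3.050000)/2 = 2.777500
  f(c_2) = f(2.777500) = 1.317041
  f(a) × f(c) < 0, new interval: [2.505000, 2.777500]
Iteration 3:
  c_3 = (2.505000 + 2.777500)/2 = 2.641250
  f(c_3) = f(2.641250) = -1.139108
  f(a) × f(c) ≥ 0, new interval: [2.641250, 2.777500]
Iteration 4:
  c_4 = (2.641250 + 2.777500)/2 = 2.709375
  f(c_4) = f(2.709375) = 0.051244
  f(a) × f(c) < 0, new interval: [2.641250, 2.709375]
Iteration 5:
  c_5 = (2.641250 + 2.709375)/2 = 2.675312
  f(c_5) = f(2.675312) = -0.553244
  f(a) × f(c) ≥ 0, new interval: [2.675312, 2.709375]
Iteration 6:
  c_6 = (2.675312 + 2.709375)/2 = 2.692344
  f(c_6) = f(2.692344) = -0.253343
  f(a) × f(c) ≥ 0, new interval: [2.692344, 2.709375]

After 6 iteration(s), the approximation is c_6 = 2.692344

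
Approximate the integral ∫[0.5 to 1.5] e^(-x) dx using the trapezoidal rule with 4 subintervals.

f(x) = e^(-x)
a = 0.5, b = 1.5, n = 4
h = (b - a)/n = 0.250000

Trapezoidal rule: (h/2)[f(x₀) + 2f(x₁) + 2f(x₂) + ... + f(xₙ)]

x_0 = 0.5000, f(x_0) = 0.606531, coefficient = 1
x_1 = 0.7500, f(x_1) = 0.472367, coefficient = 2
x_2 = 1.0000, f(x_2) = 0.367879, coefficient = 2
x_3 = 1.2500, f(x_3) = 0.286505, coefficient = 2
x_4 = 1.5000, f(x_4) = 0.223130, coefficient = 1

I ≈ (0.250000/2) × 3.083162 = 0.385395
Exact value: 0.383400
Error: 0.001995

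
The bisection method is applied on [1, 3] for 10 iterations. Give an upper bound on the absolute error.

Bisection error bound: |error| ≤ (b-a)/2^n
|error| ≤ (3 - 1)/2^10 = 2/2^10
|error| ≤ 0.0019531250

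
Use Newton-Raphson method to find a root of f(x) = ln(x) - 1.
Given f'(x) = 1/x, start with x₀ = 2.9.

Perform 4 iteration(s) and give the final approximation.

f(x) = ln(x) - 1
f'(x) = 1/x
x₀ = 2.9

Newton-Raphson formula: x_{n+1} = x_n - f(x_n)/f'(x_n)

Iteration 1:
  f(2.900000) = 0.064711
  f'(2.900000) = 0.344828
  x_1 = 2.900000 - 0.064711/0.344828 = 2.712339
Iteration 2:
  f(2.712339) = -0.002189
  f'(2.712339) = 0.368685
  x_2 = 2.712339 - (-0.002189)/0.368685 = 2.718275
Iteration 3:
  f(2.718275) = -0.000002
  f'(2.718275) = 0.367880
  x_3 = 2.718275 - (-0.000002)/0.367880 = 2.718282
Iteration 4:
  f(2.718282) = 0.000000
  f'(2.718282) = 0.367879
  x_4 = 2.718282 - 0.000000/0.367879 = 2.718282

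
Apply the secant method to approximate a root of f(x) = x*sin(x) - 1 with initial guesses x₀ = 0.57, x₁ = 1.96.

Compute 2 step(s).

f(x) = x*sin(x) - 1
x₀ = 0.57, x₁ = 1.96

Secant formula: x_{n+1} = x_n - f(x_n)(x_n - x_{n-1})/(f(x_n) - f(x_{n-1}))

Iteration 1:
  f(0.570000) = -0.692410
  f(1.960000) = 0.813415
  x_2 = 1.960000 - 0.813415×(1.960000 - 0.570000)/(0.813415 - (-0.692410))
       = 1.209151
Iteration 2:
  f(1.960000) = 0.813415
  f(1.209151) = 0.130939
  x_3 = 1.209151 - 0.130939×(1.209151 - 1.960000)/(0.130939 - 0.813415)
       = 1.065095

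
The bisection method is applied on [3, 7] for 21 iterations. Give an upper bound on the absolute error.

Bisection error bound: |error| ≤ (b-a)/2^n
|error| ≤ (7 - 3)/2^21 = 4/2^21
|error| ≤ 0.0000019073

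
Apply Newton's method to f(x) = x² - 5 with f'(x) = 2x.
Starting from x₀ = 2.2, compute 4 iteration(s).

f(x) = x² - 5
f'(x) = 2x
x₀ = 2.2

Newton-Raphson formula: x_{n+1} = x_n - f(x_n)/f'(x_n)

Iteration 1:
  f(2.200000) = -0.160000
  f'(2.200000) = 4.400000
  x_1 = 2.200000 - (-0.160000)/4.400000 = 2.236364
Iteration 2:
  f(2.236364) = 0.001322
  f'(2.236364) = 4.472727
  x_2 = 2.236364 - 0.001322/4.472727 = 2.236068
Iteration 3:
  f(2.236068) = 0.000000
  f'(2.236068) = 4.472136
  x_3 = 2.236068 - 0.000000/4.472136 = 2.236068
Iteration 4:
  f(2.236068) = 0.000000
  f'(2.236068) = 4.472136
  x_4 = 2.236068 - 0.000000/4.472136 = 2.236068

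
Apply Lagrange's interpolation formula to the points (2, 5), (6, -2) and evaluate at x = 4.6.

Lagrange interpolation formula:
P(x) = Σ yᵢ × Lᵢ(x)
where Lᵢ(x) = Π_{j≠i} (x - xⱼ)/(xᵢ - xⱼ)

L_0(4.6) = (4.6 - 6)/(2 - 6) = 0.350000
L_1(4.6) = (4.6 - 2)/(6 - 2) = 0.650000

P(4.6) = 5×L_0(4.6) + (-2)×L_1(4.6)
P(4.6) = 0.450000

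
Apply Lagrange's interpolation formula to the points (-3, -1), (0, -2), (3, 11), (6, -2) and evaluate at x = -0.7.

Lagrange interpolation formula:
P(x) = Σ yᵢ × Lᵢ(x)
where Lᵢ(x) = Π_{j≠i} (x - xⱼ)/(xᵢ - xⱼ)

L_0(-0.7) = (-0.7 - 0)/(-3 - 0) × (-0.7 - 3)/(-3 - 3) × (-0.7 - 6)/(-3 - 6) = 0.107117
L_1(-0.7) = (-0.7 - (-3))/(0 - (-3)) × (-0.7 - 3)/(0 - 3) × (-0.7 - 6)/(0 - 6) = 1.055870
L_2(-0.7) = (-0.7 - (-3))/(3 - (-3)) × (-0.7 - 0)/(3 - 0) × (-0.7 - 6)/(3 - 6) = -0.199759
L_3(-0.7) = (-0.7 - (-3))/(6 - (-3)) × (-0.7 - 0)/(6 - 0) × (-0.7 - 3)/(6 - 3) = 0.036772

P(-0.7) = (-1)×L_0(-0.7) + (-2)×L_1(-0.7) + 11×L_2(-0.7) + (-2)×L_3(-0.7)
P(-0.7) = -4.489753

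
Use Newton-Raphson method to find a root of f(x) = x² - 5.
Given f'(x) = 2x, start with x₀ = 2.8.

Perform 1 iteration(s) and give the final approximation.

f(x) = x² - 5
f'(x) = 2x
x₀ = 2.8

Newton-Raphson formula: x_{n+1} = x_n - f(x_n)/f'(x_n)

Iteration 1:
  f(2.800000) = 2.840000
  f'(2.800000) = 5.600000
  x_1 = 2.800000 - 2.840000/5.600000 = 2.292857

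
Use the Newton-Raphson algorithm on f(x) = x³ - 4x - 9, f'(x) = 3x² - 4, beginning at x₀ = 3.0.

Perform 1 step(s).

f(x) = x³ - 4x - 9
f'(x) = 3x² - 4
x₀ = 3.0

Newton-Raphson formula: x_{n+1} = x_n - f(x_n)/f'(x_n)

Iteration 1:
  f(3.000000) = 6.000000
  f'(3.000000) = 23.000000
  x_1 = 3.000000 - 6.000000/23.000000 = 2.739130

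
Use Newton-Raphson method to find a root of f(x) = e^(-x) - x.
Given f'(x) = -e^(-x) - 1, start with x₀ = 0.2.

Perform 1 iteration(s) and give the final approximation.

f(x) = e^(-x) - x
f'(x) = -e^(-x) - 1
x₀ = 0.2

Newton-Raphson formula: x_{n+1} = x_n - f(x_n)/f'(x_n)

Iteration 1:
  f(0.200000) = 0.618731
  f'(0.200000) = -1.818731
  x_1 = 0.200000 - 0.618731/(-1.818731) = 0.540199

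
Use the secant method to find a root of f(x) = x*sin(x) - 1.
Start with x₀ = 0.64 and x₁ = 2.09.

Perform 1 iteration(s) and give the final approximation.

f(x) = x*sin(x) - 1
x₀ = 0.64, x₁ = 2.09

Secant formula: x_{n+1} = x_n - f(x_n)(x_n - x_{n-1})/(f(x_n) - f(x_{n-1}))

Iteration 1:
  f(0.640000) = -0.617795
  f(2.090000) = 0.814568
  x_2 = 2.090000 - 0.814568×(2.090000 - 0.640000)/(0.814568 - (-0.617795))
       = 1.265402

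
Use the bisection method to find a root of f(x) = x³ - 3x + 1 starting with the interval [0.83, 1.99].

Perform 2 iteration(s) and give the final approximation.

f(x) = x³ - 3x + 1
Initial interval: [0.83, 1.99]

Iteration 1:
  c_1 = (0.830000 + 1.990000)/2 = 1.410000
  f(c_1) = f(1.410000) = -0.426779
  f(a) × f(c) ≥ 0, new interval: [1.410000, 1.990000]
Iteration 2:
  c_2 = (1.410000 + 1.990000)/2 = 1.700000
  f(c_2) = f(1.700000) = 0.813000
  f(a) × f(c) < 0, new interval: [1.410000, 1.700000]

After 2 iteration(s), the approximation is c_2 = 1.700000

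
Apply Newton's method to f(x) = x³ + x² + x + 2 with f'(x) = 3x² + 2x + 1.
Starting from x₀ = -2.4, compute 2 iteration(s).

f(x) = x³ + x² + x + 2
f'(x) = 3x² + 2x + 1
x₀ = -2.4

Newton-Raphson formula: x_{n+1} = x_n - f(x_n)/f'(x_n)

Iteration 1:
  f(-2.400000) = -8.464000
  f'(-2.400000) = 13.480000
  x_1 = -2.400000 - (-8.464000)/13.480000 = -1.772107
Iteration 2:
  f(-1.772107) = -2.196802
  f'(-1.772107) = 6.876874
  x_2 = -1.772107 - (-2.196802)/6.876874 = -1.452659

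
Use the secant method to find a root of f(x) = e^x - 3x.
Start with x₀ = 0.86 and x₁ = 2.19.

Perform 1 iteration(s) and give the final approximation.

f(x) = e^x - 3x
x₀ = 0.86, x₁ = 2.19

Secant formula: x_{n+1} = x_n - f(x_n)(x_n - x_{n-1})/(f(x_n) - f(x_{n-1}))

Iteration 1:
  f(0.860000) = -0.216839
  f(2.190000) = 2.365213
  x_2 = 2.190000 - 2.365213×(2.190000 - 0.860000)/(2.365213 - (-0.216839))
       = 0.971693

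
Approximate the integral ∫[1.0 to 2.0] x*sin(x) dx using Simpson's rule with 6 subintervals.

f(x) = x*sin(x)
a = 1.0, b = 2.0, n = 6
h = (b - a)/n = 0.166667

Simpson's rule: (h/3)[f(x₀) + 4f(x₁) + 2f(x₂) + ... + f(xₙ)]

x_0 = 1.0000, f(x_0) = 0.841471, coefficient = 1
x_1 = 1.1667, f(x_1) = 1.072686, coefficient = 4
x_2 = 1.3333, f(x_2) = 1.295917, coefficient = 2
x_3 = 1.5000, f(x_3) = 1.496242, coefficient = 4
x_4 = 1.6667, f(x_4) = 1.659013, coefficient = 2
x_5 = 1.8333, f(x_5) = 1.770514, coefficient = 4
x_6 = 2.0000, f(x_6) = 1.818595, coefficient = 1

I ≈ (0.166667/3) × 25.927694 = 1.440427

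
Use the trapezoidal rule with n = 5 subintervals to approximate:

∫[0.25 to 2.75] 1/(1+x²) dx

f(x) = 1/(1+x²)
a = 0.25, b = 2.75, n = 5
h = (b - a)/n = 0.500000

Trapezoidal rule: (h/2)[f(x₀) + 2f(x₁) + 2f(x₂) + ... + f(xₙ)]

x_0 = 0.2500, f(x_0) = 0.941176, coefficient = 1
x_1 = 0.7500, f(x_1) = 0.640000, coefficient = 2
x_2 = 1.2500, f(x_2) = 0.390244, coefficient = 2
x_3 = 1.7500, f(x_3) = 0.246154, coefficient = 2
x_4 = 2.2500, f(x_4) = 0.164948, coefficient = 2
x_5 = 2.7500, f(x_5) = 0.116788, coefficient = 1

I ≈ (0.500000/2) × 3.940657 = 0.985164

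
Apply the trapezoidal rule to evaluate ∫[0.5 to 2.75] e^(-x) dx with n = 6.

f(x) = e^(-x)
a = 0.5, b = 2.75, n = 6
h = (b - a)/n = 0.375000

Trapezoidal rule: (h/2)[f(x₀) + 2f(x₁) + 2f(x₂) + ... + f(xₙ)]

x_0 = 0.5000, f(x_0) = 0.606531, coefficient = 1
x_1 = 0.8750, f(x_1) = 0.416862, coefficient = 2
x_2 = 1.2500, f(x_2) = 0.286505, coefficient = 2
x_3 = 1.6250, f(x_3) = 0.196912, coefficient = 2
x_4 = 2.0000, f(x_4) = 0.135335, coefficient = 2
x_5 = 2.3750, f(x_5) = 0.093014, coefficient = 2
x_6 = 2.7500, f(x_6) = 0.063928, coefficient = 1

I ≈ (0.375000/2) × 2.927715 = 0.548947
Exact value: 0.542603
Error: 0.006344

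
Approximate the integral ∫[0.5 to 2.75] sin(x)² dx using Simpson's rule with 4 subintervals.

f(x) = sin(x)²
a = 0.5, b = 2.75, n = 4
h = (b - a)/n = 0.562500

Simpson's rule: (h/3)[f(x₀) + 4f(x₁) + 2f(x₂) + ... + f(xₙ)]

x_0 = 0.5000, f(x_0) = 0.229849, coefficient = 1
x_1 = 1.0625, f(x_1) = 0.763133, coefficient = 4
x_2 = 1.6250, f(x_2) = 0.997065, coefficient = 2
x_3 = 2.1875, f(x_3) = 0.665512, coefficient = 4
x_4 = 2.7500, f(x_4) = 0.145665, coefficient = 1

I ≈ (0.562500/3) × 8.084225 = 1.515792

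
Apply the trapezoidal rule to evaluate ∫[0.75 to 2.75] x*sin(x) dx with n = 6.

f(x) = x*sin(x)
a = 0.75, b = 2.75, n = 6
h = (b - a)/n = 0.333333

Trapezoidal rule: (h/2)[f(x₀) + 2f(x₁) + 2f(x₂) + ... + f(xₙ)]

x_0 = 0.7500, f(x_0) = 0.511229, coefficient = 1
x_1 = 1.0833, f(x_1) = 0.957151, coefficient = 2
x_2 = 1.4167, f(x_2) = 1.399873, coefficient = 2
x_3 = 1.7500, f(x_3) = 1.721975, coefficient = 2
x_4 = 2.0833, f(x_4) = 1.815632, coefficient = 2
x_5 = 2.4167, f(x_5) = 1.602443, coefficient = 2
x_6 = 2.7500, f(x_6) = 1.049568, coefficient = 1

I ≈ (0.333333/2) × 16.554945 = 2.759158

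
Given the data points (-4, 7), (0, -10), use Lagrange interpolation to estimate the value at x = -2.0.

Lagrange interpolation formula:
P(x) = Σ yᵢ × Lᵢ(x)
where Lᵢ(x) = Π_{j≠i} (x - xⱼ)/(xᵢ - xⱼ)

L_0(-2.0) = (-2.0 - 0)/(-4 - 0) = 0.500000
L_1(-2.0) = (-2.0 - (-4))/(0 - (-4)) = 0.500000

P(-2.0) = 7×L_0(-2.0) + (-10)×L_1(-2.0)
P(-2.0) = -1.500000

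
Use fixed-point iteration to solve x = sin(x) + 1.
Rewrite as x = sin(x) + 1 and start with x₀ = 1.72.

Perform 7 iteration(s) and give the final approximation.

Equation: x = sin(x) + 1
Fixed-point form: x = sin(x) + 1
x₀ = 1.72

x_1 = g(1.720000) = 1.988890
x_2 = g(1.988890) = 1.913865
x_3 = g(1.913865) = 1.941727
x_4 = g(1.941727) = 1.931990
x_5 = g(1.931990) = 1.935476
x_6 = g(1.935476) = 1.934238
x_7 = g(1.934238) = 1.934679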